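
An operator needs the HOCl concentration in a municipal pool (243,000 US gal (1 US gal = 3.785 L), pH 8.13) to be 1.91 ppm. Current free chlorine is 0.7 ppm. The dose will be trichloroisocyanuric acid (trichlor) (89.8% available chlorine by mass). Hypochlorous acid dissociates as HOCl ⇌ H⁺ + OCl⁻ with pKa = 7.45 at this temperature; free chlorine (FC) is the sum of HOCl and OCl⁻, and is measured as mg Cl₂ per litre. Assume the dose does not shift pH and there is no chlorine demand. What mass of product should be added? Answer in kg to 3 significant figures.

10.6 kg

Volume: 243,000 US gal × 3.785 L/gal = 919,755 L.
[OCl⁻]/[HOCl] = 10^(pH − pKa) = 10^(8.13 − 7.45) = 4.786; fraction as HOCl = 1/(1 + 4.786) = 0.1728.
Free chlorine required for 1.91 ppm HOCl: 1.91 / 0.1728 = 11.05 ppm.
FC to add: 11.05 − 0.7 = 10.35 mg/L as Cl₂.
Cl₂ equivalent: 10.35 mg/L × 919,755 L = 9521 g.
Product at 89.8% available Cl: 9521 / 0.898 = 10,600 g.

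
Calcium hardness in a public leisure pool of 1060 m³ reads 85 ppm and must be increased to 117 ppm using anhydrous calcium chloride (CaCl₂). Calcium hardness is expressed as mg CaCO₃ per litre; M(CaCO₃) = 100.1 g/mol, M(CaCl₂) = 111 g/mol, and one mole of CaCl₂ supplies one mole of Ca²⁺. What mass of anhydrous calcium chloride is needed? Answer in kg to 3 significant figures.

37.6 kg

Volume: 1060 m³ = 1,060,000 L.
Hardness to add: (117 − 85) = 32 mg/L as CaCO₃ × 1,060,000 L = 33,920 g as CaCO₃.
Moles of Ca²⁺ (1 mol Ca²⁺ ≡ 1 mol CaCO₃): 33,920 / 100.1 g/mol = 338.9 mol.
Mass of CaCl₂: 338.9 × 111 = 37,610 g.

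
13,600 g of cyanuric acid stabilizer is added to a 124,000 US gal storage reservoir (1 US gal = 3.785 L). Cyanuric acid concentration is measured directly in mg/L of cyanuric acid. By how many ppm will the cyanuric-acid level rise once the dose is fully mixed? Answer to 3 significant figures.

29.0 ppm

Volume: 124,000 US gal × 3.785 L/gal = 469,340 L.
Rise: 13,600 g / 469,340 L × 1000 = 28.98 mg/L.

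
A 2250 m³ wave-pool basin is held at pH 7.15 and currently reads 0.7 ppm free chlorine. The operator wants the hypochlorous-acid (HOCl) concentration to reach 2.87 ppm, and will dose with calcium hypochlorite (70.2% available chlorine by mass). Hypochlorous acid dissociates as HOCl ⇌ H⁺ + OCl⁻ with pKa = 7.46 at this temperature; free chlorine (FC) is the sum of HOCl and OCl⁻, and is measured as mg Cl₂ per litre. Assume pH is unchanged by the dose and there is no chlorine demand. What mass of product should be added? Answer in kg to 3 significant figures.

11.5 kg

Volume: 2250 m³ = 2,250,000 L.
[OCl⁻]/[HOCl] = 10^(pH − pKa) = 10^(7.15 − 7.46) = 0.4898; fraction as HOCl = 1/(1 + 0.4898) = 0.6712.
Free chlorine required for 2.87 ppm HOCl: 2.87 / 0.6712 = 4.276 ppm.
FC to add: 4.276 − 0.7 = 3.576 mg/L as Cl₂.
Cl₂ equivalent: 3.576 mg/L × 2,250,000 L = 8045 g.
Product at 70.2% available Cl: 8045 / 0.702 = 11,460 g.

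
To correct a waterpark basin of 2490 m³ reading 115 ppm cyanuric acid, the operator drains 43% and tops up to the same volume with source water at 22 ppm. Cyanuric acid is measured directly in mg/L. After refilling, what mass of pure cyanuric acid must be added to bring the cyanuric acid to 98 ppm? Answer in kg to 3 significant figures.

Volume: 2490 m³ = 2,490,000 L.
After draining 43% and refilling: 115 × 0.57 + 22 × 0.43 = 75.01 ppm.
Deficit to target: 98 − 75.01 = 22.99 mg/L.
Mass: 22.99 mg/L × 2,490,000 L = 57,250 g cyanuric acid.

57.2 kg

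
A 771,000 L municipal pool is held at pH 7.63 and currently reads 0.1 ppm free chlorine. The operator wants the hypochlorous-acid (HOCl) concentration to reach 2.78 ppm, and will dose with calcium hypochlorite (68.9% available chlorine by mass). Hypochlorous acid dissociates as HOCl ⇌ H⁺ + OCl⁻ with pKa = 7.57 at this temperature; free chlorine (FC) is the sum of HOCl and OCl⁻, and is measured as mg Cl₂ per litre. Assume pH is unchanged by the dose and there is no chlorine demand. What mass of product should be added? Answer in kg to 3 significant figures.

6.57 kg

[OCl⁻]/[HOCl] = 10^(pH − pKa) = 10^(7.63 − 7.57) = 1.148; fraction as HOCl = 1/(1 + 1.148) = 0.4655.
Free chlorine required for 2.78 ppm HOCl: 2.78 / 0.4655 = 5.972 ppm.
FC to add: 5.972 − 0.1 = 5.872 mg/L as Cl₂.
Cl₂ equivalent: 5.872 mg/L × 771,000 L = 4527 g.
Product at 68.9% available Cl: 4527 / 0.689 = 6571 g.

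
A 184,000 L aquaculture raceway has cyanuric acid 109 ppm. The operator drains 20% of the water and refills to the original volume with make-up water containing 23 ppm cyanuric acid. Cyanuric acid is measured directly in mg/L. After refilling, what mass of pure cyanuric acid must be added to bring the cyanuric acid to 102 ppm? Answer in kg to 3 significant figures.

1.88 kg

After draining 20% and refilling: 109 × 0.80 + 23 × 0.20 = 91.8 ppm.
Deficit to target: 102 − 91.8 = 10.2 mg/L.
Mass: 10.2 mg/L × 184,000 L = 1877 g cyanuric acid.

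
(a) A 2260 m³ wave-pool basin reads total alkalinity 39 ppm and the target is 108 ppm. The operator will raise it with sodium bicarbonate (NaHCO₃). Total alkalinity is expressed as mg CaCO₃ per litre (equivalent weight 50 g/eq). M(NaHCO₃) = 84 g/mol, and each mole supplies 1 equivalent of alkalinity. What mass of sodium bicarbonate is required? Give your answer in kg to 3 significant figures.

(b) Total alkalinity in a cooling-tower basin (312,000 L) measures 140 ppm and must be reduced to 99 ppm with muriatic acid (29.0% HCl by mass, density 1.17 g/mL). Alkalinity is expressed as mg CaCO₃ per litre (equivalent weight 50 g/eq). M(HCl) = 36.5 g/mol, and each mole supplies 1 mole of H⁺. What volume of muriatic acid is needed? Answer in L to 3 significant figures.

(a) 262 kg; (b) 27.5 L

(a) Volume: 2260 m³ = 2,260,000 L.
(a) Alkalinity to add: (108 − 39) = 69 mg/L as CaCO₃ × 2,260,000 L = 155,900 g as CaCO₃.
(a) Equivalents: 155,900 g ÷ 50 g/eq = 3119 eq.
(a) NaHCO₃ supplies 1 eq per mole → 3119 mol.
(a) Mass: 3119 mol × 84 g/mol = 262,000 g.

(b) Alkalinity to neutralize: (140 − 99) = 41 mg/L as CaCO₃ × 312,000 L = 12,790 g as CaCO₃.
(b) Equivalents of H⁺ required: 12,790 ÷ 50 g/eq = 255.8 eq = 255.8 mol HCl.
(b) Mass of HCl: 255.8 × 36.5 = 9338 g.
(b) Mass of 29.0% solution: 9338 / 0.29 = 32,200 g.
(b) Volume: 32,200 g ÷ 1.17 g/mL = 27,520 mL.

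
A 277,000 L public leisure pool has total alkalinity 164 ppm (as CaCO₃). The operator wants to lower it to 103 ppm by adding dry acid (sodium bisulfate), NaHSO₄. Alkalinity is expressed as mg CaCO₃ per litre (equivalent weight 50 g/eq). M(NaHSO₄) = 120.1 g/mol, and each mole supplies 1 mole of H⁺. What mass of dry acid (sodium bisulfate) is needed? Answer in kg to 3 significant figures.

40.6 kg

Alkalinity to neutralize: (164 − 103) = 61 mg/L as CaCO₃ × 277,000 L = 16,900 g as CaCO₃.
Equivalents of H⁺ required: 16,900 ÷ 50 g/eq = 337.9 eq = 337.9 mol NaHSO₄.
Mass of NaHSO₄: 337.9 × 120.1 = 40,590 g.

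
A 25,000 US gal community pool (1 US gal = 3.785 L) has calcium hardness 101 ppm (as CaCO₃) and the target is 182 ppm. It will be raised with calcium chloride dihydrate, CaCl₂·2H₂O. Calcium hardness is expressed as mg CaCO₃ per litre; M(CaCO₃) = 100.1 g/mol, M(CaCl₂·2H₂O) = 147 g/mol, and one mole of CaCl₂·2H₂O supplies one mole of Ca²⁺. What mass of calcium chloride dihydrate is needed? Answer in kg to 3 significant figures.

Volume: 25,000 US gal × 3.785 L/gal = 94,625 L.
Hardness to add: (182 − 101) = 81 mg/L as CaCO₃ × 94,625 L = 7665 g as CaCO₃.
Moles of Ca²⁺ (1 mol Ca²⁺ ≡ 1 mol CaCO₃): 7665 / 100.1 g/mol = 76.57 mol.
Mass of CaCl₂·2H₂O: 76.57 × 147 = 11,260 g.

11.3 kg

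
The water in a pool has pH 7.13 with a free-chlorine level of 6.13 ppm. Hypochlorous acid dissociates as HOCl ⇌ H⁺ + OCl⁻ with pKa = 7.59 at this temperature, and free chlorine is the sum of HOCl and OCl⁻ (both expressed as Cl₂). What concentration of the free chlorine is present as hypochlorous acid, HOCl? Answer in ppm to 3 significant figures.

4.55 ppm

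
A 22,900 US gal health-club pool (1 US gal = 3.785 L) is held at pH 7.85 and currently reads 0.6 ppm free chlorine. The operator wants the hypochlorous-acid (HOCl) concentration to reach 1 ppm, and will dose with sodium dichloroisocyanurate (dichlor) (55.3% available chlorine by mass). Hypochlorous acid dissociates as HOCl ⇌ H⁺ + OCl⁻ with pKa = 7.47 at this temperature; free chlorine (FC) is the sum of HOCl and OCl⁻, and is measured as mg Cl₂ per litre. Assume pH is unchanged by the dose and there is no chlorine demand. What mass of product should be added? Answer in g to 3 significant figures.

Volume: 22,900 US gal × 3.785 L/gal = 86,676 L.
[OCl⁻]/[HOCl] = 10^(pH − pKa) = 10^(7.85 − 7.47) = 2.399; fraction as HOCl = 1/(1 + 2.399) = 0.2942.
Free chlorine required for 1 ppm HOCl: 1 / 0.2942 = 3.399 ppm.
FC to add: 3.399 − 0.6 = 2.799 mg/L as Cl₂.
Cl₂ equivalent: 2.799 mg/L × 86,676 L = 242.6 g.
Product at 55.3% available Cl: 242.6 / 0.553 = 438.7 g.

439 g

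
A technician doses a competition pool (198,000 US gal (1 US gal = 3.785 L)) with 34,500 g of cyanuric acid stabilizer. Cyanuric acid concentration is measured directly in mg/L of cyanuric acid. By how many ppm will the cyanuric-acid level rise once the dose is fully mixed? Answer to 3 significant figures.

46.0 ppm

Volume: 198,000 US gal × 3.785 L/gal = 749,430 L.
Rise: 34,500 g / 749,430 L × 1000 = 46.03 mg/L.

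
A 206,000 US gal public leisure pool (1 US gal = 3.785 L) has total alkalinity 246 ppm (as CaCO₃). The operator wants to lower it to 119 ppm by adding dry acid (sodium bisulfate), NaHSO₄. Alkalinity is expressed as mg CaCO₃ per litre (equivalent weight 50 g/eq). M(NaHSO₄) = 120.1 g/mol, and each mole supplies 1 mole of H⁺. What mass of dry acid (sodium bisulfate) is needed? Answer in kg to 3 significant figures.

238 kg

Volume: 206,000 US gal × 3.785 L/gal = 779,710 L.
Alkalinity to neutralize: (246 − 119) = 127 mg/L as CaCO₃ × 779,710 L = 99,020 g as CaCO₃.
Equivalents of H⁺ required: 99,020 ÷ 50 g/eq = 1980 eq = 1980 mol NaHSO₄.
Mass of NaHSO₄: 1980 × 120.1 = 237,900 g.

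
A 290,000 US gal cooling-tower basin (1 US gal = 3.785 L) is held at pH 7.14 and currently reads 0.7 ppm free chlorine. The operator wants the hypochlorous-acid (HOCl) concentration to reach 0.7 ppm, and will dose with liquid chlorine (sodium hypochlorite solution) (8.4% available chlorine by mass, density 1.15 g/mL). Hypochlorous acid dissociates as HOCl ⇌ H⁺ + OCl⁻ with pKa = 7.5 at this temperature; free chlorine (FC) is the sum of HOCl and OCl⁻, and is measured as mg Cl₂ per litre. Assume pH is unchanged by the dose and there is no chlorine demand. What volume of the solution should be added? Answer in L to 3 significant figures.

3.47 L

Volume: 290,000 US gal × 3.785 L/gal = 1,097,650 L.
[OCl⁻]/[HOCl] = 10^(pH − pKa) = 10^(7.14 − 7.5) = 0.4365; fraction as HOCl = 1/(1 + 0.4365) = 0.6961.
Free chlorine required for 0.7 ppm HOCl: 0.7 / 0.6961 = 1.006 ppm.
FC to add: 1.006 − 0.7 = 0.3056 mg/L as Cl₂.
Cl₂ equivalent: 0.3056 mg/L × 1,097,650 L = 335.4 g.
Product at 8.4% available Cl: 335.4 / 0.084 = 3993 g.
Volume: 3993 g ÷ 1.15 g/mL = 3472 mL.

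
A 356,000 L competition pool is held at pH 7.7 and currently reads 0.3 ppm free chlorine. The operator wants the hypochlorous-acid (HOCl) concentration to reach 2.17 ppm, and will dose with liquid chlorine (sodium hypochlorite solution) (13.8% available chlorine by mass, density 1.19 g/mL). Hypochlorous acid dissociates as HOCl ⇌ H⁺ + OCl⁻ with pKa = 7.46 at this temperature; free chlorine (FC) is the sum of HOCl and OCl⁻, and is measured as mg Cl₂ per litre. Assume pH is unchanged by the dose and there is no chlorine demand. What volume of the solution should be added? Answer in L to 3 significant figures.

[OCl⁻]/[HOCl] = 10^(pH − pKa) = 10^(7.7 − 7.46) = 1.738; fraction as HOCl = 1/(1 + 1.738) = 0.3653.
Free chlorine required for 2.17 ppm HOCl: 2.17 / 0.3653 = 5.941 ppm.
FC to add: 5.941 − 0.3 = 5.641 mg/L as Cl₂.
Cl₂ equivalent: 5.641 mg/L × 356,000 L = 2008 g.
Product at 13.8% available Cl: 2008 / 0.138 = 14,550 g.
Volume: 14,550 g ÷ 1.19 g/mL = 12,230 mL.

12.2 L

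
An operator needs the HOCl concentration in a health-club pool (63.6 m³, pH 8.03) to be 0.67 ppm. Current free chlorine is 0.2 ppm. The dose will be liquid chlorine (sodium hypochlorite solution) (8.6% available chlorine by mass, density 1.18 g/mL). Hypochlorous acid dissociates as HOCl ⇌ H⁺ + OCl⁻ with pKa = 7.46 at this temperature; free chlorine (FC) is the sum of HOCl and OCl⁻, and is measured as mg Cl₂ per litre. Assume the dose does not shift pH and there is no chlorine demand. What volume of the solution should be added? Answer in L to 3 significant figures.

Volume: 63.6 m³ = 63,600 L.
[OCl⁻]/[HOCl] = 10^(pH − pKa) = 10^(8.03 − 7.46) = 3.715; fraction as HOCl = 1/(1 + 3.715) = 0.2121.
Free chlorine required for 0.67 ppm HOCl: 0.67 / 0.2121 = 3.159 ppm.
FC to add: 3.159 − 0.2 = 2.959 mg/L as Cl₂.
Cl₂ equivalent: 2.959 mg/L × 63,600 L = 188.2 g.
Product at 8.6% available Cl: 188.2 / 0.086 = 2188 g.
Volume: 2188 g ÷ 1.18 g/mL = 1855 mL.

1.85 L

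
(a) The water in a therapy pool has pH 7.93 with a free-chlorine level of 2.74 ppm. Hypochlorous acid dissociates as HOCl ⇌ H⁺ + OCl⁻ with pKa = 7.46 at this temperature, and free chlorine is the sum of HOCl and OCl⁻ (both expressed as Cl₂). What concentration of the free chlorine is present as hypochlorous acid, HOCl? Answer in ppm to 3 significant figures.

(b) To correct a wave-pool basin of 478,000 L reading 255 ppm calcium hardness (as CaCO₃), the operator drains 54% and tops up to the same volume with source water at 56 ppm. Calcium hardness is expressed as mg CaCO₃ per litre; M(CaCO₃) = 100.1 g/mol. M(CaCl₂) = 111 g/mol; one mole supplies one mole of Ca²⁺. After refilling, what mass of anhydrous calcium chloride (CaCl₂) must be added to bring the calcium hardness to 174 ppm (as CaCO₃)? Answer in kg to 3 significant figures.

(a) 0.693 ppm; (b) 14.0 kg

(a) [OCl⁻]/[HOCl] = 10^(pH − pKa) = 10^(7.93 − 7.46) = 10^0.47 = 2.951.
(a) Fraction as HOCl = 1 / (1 + 2.951) = 0.2531.
(a) HOCl = 0.2531 × 2.74 ppm = 0.6935 ppm.

(b) After draining 54% and refilling: 255 × 0.46 + 56 × 0.54 = 147.54 ppm.
(b) Deficit to target: 174 − 147.54 = 26.46 mg/L.
(b) As CaCO₃: 26.46 mg/L × 478,000 L = 12,650 g; ÷ 100.1 = 126.4 mol Ca²⁺.
(b) Mass: 126.4 × 111 = 14,030 g.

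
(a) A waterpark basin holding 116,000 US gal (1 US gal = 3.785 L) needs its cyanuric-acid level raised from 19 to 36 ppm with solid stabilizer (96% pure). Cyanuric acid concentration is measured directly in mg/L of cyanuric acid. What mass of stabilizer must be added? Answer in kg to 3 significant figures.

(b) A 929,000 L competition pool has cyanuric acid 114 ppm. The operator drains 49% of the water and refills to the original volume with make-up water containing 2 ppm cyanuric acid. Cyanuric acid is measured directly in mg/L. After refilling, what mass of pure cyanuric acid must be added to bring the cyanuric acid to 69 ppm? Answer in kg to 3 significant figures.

(a) 7.78 kg; (b) 9.18 kg

(a) Volume: 116,000 US gal × 3.785 L/gal = 439,060 L.
(a) CYA to add: (36 − 19) = 17 mg/L × 439,060 L = 7464 g cyanuric acid.
(a) At 96% purity: 7464 / 0.96 = 7775 g product.

(b) After draining 49% and refilling: 114 × 0.51 + 2 × 0.49 = 59.12 ppm.
(b) Deficit to target: 69 − 59.12 = 9.88 mg/L.
(b) Mass: 9.88 mg/L × 929,000 L = 9179 g cyanuric acid.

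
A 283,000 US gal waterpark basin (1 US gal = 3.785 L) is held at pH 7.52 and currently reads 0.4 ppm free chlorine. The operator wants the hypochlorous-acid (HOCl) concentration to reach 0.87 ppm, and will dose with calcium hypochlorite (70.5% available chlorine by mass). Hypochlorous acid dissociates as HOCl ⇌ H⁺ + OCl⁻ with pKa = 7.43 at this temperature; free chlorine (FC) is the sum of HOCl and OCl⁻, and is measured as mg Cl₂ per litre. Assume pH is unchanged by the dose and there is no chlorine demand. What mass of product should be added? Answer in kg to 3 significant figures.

Volume: 283,000 US gal × 3.785 L/gal = 1,071,155 L.
[OCl⁻]/[HOCl] = 10^(pH − pKa) = 10^(7.52 − 7.43) = 1.23; fraction as HOCl = 1/(1 + 1.23) = 0.4484.
Free chlorine required for 0.87 ppm HOCl: 0.87 / 0.4484 = 1.94 ppm.
FC to add: 1.94 − 0.4 = 1.54 mg/L as Cl₂.
Cl₂ equivalent: 1.54 mg/L × 1,071,155 L = 1650 g.
Product at 70.5% available Cl: 1650 / 0.705 = 2340 g.

2.34 kg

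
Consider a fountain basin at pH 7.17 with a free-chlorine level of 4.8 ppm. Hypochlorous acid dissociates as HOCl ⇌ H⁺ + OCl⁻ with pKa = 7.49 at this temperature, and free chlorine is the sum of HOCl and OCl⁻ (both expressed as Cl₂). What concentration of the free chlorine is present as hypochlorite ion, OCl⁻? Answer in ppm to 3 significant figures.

1.55 ppm

[OCl⁻]/[HOCl] = 10^(pH − pKa) = 10^(7.17 − 7.49) = 10^-0.32 = 0.4786.
Fraction as HOCl = 1 / (1 + 0.4786) = 0.6763.
OCl⁻ = (1 − 0.6763) × 4.8 ppm = 1.554 ppm.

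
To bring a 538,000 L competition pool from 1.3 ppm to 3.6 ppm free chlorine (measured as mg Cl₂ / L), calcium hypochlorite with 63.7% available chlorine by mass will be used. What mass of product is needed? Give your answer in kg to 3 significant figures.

Chlorine deficit: 3.6 − 1.3 = 2.3 ppm = 2.3 mg/L as Cl₂.
Cl₂ equivalent needed: 2.3 mg/L × 538,000 L = 1,237,000 mg = 1237 g.
Product at 63.7% available chlorine: 1237 / 0.637 = 1943 g.

1.94 kg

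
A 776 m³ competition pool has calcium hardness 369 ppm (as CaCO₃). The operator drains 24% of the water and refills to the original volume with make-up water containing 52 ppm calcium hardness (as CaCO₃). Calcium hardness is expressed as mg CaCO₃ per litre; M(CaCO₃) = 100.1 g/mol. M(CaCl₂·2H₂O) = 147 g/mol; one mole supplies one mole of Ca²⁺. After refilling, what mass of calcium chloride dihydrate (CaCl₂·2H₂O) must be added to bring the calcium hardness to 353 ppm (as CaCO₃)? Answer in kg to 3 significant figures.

68.5 kg

Volume: 776 m³ = 776,000 L.
After draining 24% and refilling: 369 × 0.76 + 52 × 0.24 = 292.92 ppm.
Deficit to target: 353 − 292.92 = 60.08 mg/L.
As CaCO₃: 60.08 mg/L × 776,000 L = 46,620 g; ÷ 100.1 = 465.8 mol Ca²⁺.
Mass: 465.8 × 147 = 68,470 g.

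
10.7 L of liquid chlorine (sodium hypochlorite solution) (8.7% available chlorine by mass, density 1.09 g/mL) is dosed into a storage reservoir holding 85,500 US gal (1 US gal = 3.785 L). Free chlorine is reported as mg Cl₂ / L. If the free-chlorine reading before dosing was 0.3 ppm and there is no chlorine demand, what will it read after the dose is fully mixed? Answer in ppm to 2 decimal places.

3.44 ppm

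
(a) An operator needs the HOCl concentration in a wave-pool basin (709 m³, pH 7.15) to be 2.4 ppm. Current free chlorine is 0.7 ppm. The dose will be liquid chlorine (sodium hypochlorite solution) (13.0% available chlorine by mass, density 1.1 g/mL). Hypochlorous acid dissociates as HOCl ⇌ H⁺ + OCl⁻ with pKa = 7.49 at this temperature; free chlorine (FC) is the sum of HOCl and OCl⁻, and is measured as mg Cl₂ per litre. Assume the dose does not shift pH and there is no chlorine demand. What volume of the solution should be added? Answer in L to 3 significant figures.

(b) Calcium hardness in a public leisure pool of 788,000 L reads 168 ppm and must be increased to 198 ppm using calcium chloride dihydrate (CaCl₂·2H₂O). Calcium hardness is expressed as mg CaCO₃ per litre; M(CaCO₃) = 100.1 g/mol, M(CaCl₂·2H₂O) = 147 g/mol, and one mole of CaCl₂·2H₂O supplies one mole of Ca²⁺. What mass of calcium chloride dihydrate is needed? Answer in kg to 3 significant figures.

(a) Volume: 709 m³ = 709,000 L.
(a) [OCl⁻]/[HOCl] = 10^(pH − pKa) = 10^(7.15 − 7.49) = 0.4571; fraction as HOCl = 1/(1 + 0.4571) = 0.6863.
(a) Free chlorine required for 2.4 ppm HOCl: 2.4 / 0.6863 = 3.497 ppm.
(a) FC to add: 3.497 − 0.7 = 2.797 mg/L as Cl₂.
(a) Cl₂ equivalent: 2.797 mg/L × 709,000 L = 1983 g.
(a) Product at 13.0% available Cl: 1983 / 0.13 = 15,250 g.
(a) Volume: 15,250 g ÷ 1.1 g/mL = 13,870 mL.

(b) Hardness to add: (198 − 168) = 30 mg/L as CaCO₃ × 788,000 L = 23,640 g as CaCO₃.
(b) Moles of Ca²⁺ (1 mol Ca²⁺ ≡ 1 mol CaCO₃): 23,640 / 100.1 g/mol = 236.2 mol.
(b) Mass of CaCl₂·2H₂O: 236.2 × 147 = 34,720 g.

(a) 13.9 L; (b) 34.7 kg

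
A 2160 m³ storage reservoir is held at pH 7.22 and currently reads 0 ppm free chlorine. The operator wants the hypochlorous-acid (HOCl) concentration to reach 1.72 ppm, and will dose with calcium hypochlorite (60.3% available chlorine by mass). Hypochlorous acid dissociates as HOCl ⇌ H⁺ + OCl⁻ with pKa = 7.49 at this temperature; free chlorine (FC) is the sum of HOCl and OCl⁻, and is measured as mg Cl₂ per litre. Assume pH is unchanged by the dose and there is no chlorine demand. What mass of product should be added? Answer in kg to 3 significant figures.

Volume: 2160 m³ = 2,160,000 L.
[OCl⁻]/[HOCl] = 10^(pH − pKa) = 10^(7.22 − 7.49) = 0.537; fraction as HOCl = 1/(1 + 0.537) = 0.6506.
Free chlorine required for 1.72 ppm HOCl: 1.72 / 0.6506 = 2.644 ppm.
FC to add: 2.644 − 0 = 2.644 mg/L as Cl₂.
Cl₂ equivalent: 2.644 mg/L × 2,160,000 L = 5710 g.
Product at 60.3% available Cl: 5710 / 0.603 = 9470 g.

9.47 kg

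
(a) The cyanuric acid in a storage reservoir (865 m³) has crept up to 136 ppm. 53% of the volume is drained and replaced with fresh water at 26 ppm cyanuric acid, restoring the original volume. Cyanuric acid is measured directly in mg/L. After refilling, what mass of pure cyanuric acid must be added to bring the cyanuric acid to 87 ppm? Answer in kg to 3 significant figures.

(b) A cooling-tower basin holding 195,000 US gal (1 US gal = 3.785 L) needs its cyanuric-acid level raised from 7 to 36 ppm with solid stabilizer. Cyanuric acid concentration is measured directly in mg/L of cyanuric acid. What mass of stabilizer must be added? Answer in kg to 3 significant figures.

(a) 8.04 kg; (b) 21.4 kg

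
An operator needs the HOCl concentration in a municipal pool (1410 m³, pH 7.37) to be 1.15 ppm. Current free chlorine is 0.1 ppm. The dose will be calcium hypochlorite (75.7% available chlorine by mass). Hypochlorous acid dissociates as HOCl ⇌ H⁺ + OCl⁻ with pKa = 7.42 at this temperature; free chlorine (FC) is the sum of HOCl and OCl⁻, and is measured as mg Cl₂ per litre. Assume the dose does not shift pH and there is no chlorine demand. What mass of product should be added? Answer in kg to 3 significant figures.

3.86 kg

Volume: 1410 m³ = 1,410,000 L.
[OCl⁻]/[HOCl] = 10^(pH − pKa) = 10^(7.37 − 7.42) = 0.8913; fraction as HOCl = 1/(1 + 0.8913) = 0.5288.
Free chlorine required for 1.15 ppm HOCl: 1.15 / 0.5288 = 2.175 ppm.
FC to add: 2.175 − 0.1 = 2.075 mg/L as Cl₂.
Cl₂ equivalent: 2.075 mg/L × 1,410,000 L = 2926 g.
Product at 75.7% available Cl: 2926 / 0.757 = 3865 g.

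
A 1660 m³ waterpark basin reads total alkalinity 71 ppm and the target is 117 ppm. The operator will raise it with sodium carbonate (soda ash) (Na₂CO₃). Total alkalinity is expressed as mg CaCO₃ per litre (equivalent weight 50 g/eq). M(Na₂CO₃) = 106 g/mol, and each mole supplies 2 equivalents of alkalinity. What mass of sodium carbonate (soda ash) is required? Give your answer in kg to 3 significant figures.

80.9 kg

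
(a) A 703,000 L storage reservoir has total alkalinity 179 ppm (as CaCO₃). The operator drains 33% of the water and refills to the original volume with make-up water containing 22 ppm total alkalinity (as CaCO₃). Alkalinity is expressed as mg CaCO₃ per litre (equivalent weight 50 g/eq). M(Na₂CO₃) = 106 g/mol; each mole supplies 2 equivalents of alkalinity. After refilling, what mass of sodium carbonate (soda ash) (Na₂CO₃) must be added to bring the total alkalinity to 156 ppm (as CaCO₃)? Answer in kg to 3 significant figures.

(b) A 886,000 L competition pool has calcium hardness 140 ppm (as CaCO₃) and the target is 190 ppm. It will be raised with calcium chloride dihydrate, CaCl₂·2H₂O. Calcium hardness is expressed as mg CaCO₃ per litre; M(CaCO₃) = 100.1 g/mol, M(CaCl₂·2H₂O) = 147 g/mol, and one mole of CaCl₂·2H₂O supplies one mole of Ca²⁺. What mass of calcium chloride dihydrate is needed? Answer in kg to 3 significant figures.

(a) 21.5 kg; (b) 65.1 kg

(a) After draining 33% and refilling: 179 × 0.67 + 22 × 0.33 = 127.19 ppm.
(a) Deficit to target: 156 − 127.19 = 28.81 mg/L.
(a) As CaCO₃: 28.81 mg/L × 703,000 L = 20,250 g; ÷ 50 g/eq ÷ 2 = 202.5 mol Na₂CO₃.
(a) Mass: 202.5 × 106 = 21,470 g.

(b) Hardness to add: (190 − 140) = 50 mg/L as CaCO₃ × 886,000 L = 44,300 g as CaCO₃.
(b) Moles of Ca²⁺ (1 mol Ca²⁺ ≡ 1 mol CaCO₃): 44,300 / 100.1 g/mol = 442.6 mol.
(b) Mass of CaCl₂·2H₂O: 442.6 × 147 = 65,060 g.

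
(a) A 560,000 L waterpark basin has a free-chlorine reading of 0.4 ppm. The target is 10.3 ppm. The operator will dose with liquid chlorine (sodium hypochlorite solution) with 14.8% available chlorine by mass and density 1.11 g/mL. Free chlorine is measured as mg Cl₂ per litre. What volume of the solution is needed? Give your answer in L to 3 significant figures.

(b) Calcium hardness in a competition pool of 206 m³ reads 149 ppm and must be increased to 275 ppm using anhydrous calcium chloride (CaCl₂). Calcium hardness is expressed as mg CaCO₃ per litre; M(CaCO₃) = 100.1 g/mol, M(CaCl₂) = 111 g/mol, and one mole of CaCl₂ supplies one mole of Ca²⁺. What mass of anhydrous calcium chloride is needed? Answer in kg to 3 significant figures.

(a) Chlorine deficit: 10.3 − 0.4 = 9.9 ppm = 9.9 mg/L as Cl₂.
(a) Cl₂ equivalent needed: 9.9 mg/L × 560,000 L = 5,544,000 mg = 5544 g.
(a) Product at 14.8% available chlorine: 5544 / 0.148 = 37,460 g.
(a) Volume at density 1.11 g/mL: 37,460 g ÷ 1.11 g/mL = 33,750 mL.

(b) Volume: 206 m³ = 206,000 L.
(b) Hardness to add: (275 − 149) = 126 mg/L as CaCO₃ × 206,000 L = 25,960 g as CaCO₃.
(b) Moles of Ca²⁺ (1 mol Ca²⁺ ≡ 1 mol CaCO₃): 25,960 / 100.1 g/mol = 259.3 mol.
(b) Mass of CaCl₂: 259.3 × 111 = 28,780 g.

(a) 33.7 L; (b) 28.8 kg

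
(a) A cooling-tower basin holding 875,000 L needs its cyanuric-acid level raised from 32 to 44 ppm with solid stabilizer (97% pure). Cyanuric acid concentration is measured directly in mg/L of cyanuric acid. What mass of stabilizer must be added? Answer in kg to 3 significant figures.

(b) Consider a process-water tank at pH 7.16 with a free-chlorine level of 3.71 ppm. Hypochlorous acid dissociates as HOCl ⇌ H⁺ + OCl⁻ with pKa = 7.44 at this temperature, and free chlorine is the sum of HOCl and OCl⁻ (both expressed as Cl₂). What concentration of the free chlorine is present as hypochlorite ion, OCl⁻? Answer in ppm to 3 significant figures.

(a) CYA to add: (44 − 32) = 12 mg/L × 875,000 L = 10,500 g cyanuric acid.
(a) At 97% purity: 10,500 / 0.97 = 10,820 g product.

(b) [OCl⁻]/[HOCl] = 10^(pH − pKa) = 10^(7.16 − 7.44) = 10^-0.28 = 0.5248.
(b) Fraction as HOCl = 1 / (1 + 0.5248) = 0.6558.
(b) OCl⁻ = (1 − 0.6558) × 3.71 ppm = 1.277 ppm.

(a) 10.8 kg; (b) 1.28 ppm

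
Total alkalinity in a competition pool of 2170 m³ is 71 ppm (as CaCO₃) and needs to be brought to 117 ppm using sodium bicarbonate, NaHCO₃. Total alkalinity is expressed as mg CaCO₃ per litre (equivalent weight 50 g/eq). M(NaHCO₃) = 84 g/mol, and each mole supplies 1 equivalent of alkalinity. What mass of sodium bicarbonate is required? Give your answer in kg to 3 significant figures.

Volume: 2170 m³ = 2,170,000 L.
Alkalinity to add: (117 − 71) = 46 mg/L as CaCO₃ × 2,170,000 L = 99,820 g as CaCO₃.
Equivalents: 99,820 g ÷ 50 g/eq = 1996 eq.
NaHCO₃ supplies 1 eq per mole → 1996 mol.
Mass: 1996 mol × 84 g/mol = 167,700 g.

168 kg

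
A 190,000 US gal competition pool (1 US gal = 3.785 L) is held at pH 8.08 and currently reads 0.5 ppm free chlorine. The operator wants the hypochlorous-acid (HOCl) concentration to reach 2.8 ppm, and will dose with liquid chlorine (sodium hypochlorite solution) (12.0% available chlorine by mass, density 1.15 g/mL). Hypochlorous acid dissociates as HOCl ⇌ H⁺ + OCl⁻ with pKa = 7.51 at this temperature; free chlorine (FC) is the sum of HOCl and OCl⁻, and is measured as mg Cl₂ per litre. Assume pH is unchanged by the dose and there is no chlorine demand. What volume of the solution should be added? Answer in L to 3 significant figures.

66.2 L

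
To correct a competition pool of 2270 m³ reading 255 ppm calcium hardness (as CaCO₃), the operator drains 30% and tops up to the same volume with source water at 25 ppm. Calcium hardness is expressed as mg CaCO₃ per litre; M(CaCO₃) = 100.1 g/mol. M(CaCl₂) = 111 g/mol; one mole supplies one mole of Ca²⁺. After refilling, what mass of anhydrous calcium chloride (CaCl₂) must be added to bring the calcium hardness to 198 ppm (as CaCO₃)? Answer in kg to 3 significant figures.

30.2 kg

Volume: 2270 m³ = 2,270,000 L.
After draining 30% and refilling: 255 × 0.70 + 25 × 0.30 = 186 ppm.
Deficit to target: 198 − 186 = 12 mg/L.
As CaCO₃: 12 mg/L × 2,270,000 L = 27,240 g; ÷ 100.1 = 272.1 mol Ca²⁺.
Mass: 272.1 × 111 = 30,210 g.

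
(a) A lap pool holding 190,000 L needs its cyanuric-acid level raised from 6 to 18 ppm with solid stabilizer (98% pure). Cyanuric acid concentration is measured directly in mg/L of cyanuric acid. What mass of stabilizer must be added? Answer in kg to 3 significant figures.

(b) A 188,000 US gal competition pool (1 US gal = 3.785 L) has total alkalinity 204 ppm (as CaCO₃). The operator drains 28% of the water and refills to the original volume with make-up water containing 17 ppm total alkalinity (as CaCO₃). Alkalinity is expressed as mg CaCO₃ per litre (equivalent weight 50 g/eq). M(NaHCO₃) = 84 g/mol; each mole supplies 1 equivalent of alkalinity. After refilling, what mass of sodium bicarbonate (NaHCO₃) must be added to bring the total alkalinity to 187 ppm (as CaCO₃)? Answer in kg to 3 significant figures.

(a) CYA to add: (18 − 6) = 12 mg/L × 190,000 L = 2280 g cyanuric acid.
(a) At 98% purity: 2280 / 0.98 = 2327 g product.

(b) Volume: 188,000 US gal × 3.785 L/gal = 711,580 L.
(b) After draining 28% and refilling: 204 × 0.72 + 17 × 0.28 = 151.64 ppm.
(b) Deficit to target: 187 − 151.64 = 35.36 mg/L.
(b) As CaCO₃: 35.36 mg/L × 711,580 L = 25,160 g; ÷ 50 g/eq ÷ 1 = 503.2 mol NaHCO₃.
(b) Mass: 503.2 × 84 = 42,270 g.

(a) 2.33 kg; (b) 42.3 kg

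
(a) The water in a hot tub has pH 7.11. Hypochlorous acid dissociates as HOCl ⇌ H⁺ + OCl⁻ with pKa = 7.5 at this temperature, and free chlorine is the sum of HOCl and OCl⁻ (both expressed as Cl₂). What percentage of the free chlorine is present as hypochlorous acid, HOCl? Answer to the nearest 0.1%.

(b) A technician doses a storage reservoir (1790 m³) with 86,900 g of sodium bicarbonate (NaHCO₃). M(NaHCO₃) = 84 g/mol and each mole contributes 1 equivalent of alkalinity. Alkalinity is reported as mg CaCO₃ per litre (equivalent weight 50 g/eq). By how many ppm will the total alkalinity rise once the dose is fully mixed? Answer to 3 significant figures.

(a) [OCl⁻]/[HOCl] = 10^(pH − pKa) = 10^(7.11 − 7.5) = 10^-0.39 = 0.4074.
(a) Fraction as HOCl = 1 / (1 + 0.4074) = 0.7105.

(b) Volume: 1790 m³ = 1,790,000 L.
(b) Moles of NaHCO₃: 86,900 g ÷ 84 g/mol = 1035 mol → 1035 eq of alkalinity.
(b) As CaCO₃: 1035 eq × 50 g/eq = 51,730 g.
(b) Rise: 51,730 g / 1,790,000 L × 1000 = 28.9 mg/L.

(a) 71.1%; (b) 28.9 ppm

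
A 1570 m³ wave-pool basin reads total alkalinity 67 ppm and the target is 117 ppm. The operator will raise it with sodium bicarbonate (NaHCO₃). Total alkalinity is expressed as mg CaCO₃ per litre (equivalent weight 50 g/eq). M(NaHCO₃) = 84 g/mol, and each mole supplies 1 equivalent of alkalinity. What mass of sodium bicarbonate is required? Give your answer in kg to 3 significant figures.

Volume: 1570 m³ = 1,570,000 L.
Alkalinity to add: (117 − 67) = 50 mg/L as CaCO₃ × 1,570,000 L = 78,500 g as CaCO₃.
Equivalents: 78,500 g ÷ 50 g/eq = 1570 eq.
NaHCO₃ supplies 1 eq per mole → 1570 mol.
Mass: 1570 mol × 84 g/mol = 131,900 g.

132 kg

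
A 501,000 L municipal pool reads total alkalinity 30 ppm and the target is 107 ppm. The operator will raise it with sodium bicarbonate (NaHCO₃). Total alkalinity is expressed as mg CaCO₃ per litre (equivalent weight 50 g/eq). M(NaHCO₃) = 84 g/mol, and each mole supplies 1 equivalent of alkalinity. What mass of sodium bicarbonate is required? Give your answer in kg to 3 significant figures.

64.8 kg

Alkalinity to add: (107 − 30) = 77 mg/L as CaCO₃ × 501,000 L = 38,580 g as CaCO₃.
Equivalents: 38,580 g ÷ 50 g/eq = 771.5 eq.
NaHCO₃ supplies 1 eq per mole → 771.5 mol.
Mass: 771.5 mol × 84 g/mol = 64,810 g.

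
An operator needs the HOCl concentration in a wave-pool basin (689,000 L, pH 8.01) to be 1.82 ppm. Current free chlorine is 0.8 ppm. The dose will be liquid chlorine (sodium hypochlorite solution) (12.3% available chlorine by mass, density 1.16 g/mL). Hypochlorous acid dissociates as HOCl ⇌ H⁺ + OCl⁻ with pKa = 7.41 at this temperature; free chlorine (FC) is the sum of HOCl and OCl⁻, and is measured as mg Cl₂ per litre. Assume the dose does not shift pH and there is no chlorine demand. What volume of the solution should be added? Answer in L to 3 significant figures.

39.9 L

[OCl⁻]/[HOCl] = 10^(pH − pKa) = 10^(8.01 − 7.41) = 3.981; fraction as HOCl = 1/(1 + 3.981) = 0.2008.
Free chlorine required for 1.82 ppm HOCl: 1.82 / 0.2008 = 9.066 ppm.
FC to add: 9.066 − 0.8 = 8.266 mg/L as Cl₂.
Cl₂ equivalent: 8.266 mg/L × 689,000 L = 5695 g.
Product at 12.3% available Cl: 5695 / 0.123 = 46,300 g.
Volume: 46,300 g ÷ 1.16 g/mL = 39,910 mL.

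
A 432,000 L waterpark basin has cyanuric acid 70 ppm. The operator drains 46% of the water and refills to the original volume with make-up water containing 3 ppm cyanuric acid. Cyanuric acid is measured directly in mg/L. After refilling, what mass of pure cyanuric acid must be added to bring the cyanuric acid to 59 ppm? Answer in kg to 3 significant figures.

After draining 46% and refilling: 70 × 0.54 + 3 × 0.46 = 39.18 ppm.
Deficit to target: 59 − 39.18 = 19.82 mg/L.
Mass: 19.82 mg/L × 432,000 L = 8562 g cyanuric acid.

8.56 kg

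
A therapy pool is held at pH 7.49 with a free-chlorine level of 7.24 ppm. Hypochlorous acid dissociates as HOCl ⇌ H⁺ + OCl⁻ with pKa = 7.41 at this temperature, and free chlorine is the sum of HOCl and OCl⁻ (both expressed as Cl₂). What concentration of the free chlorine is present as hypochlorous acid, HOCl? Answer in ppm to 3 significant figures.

3.29 ppm

[OCl⁻]/[HOCl] = 10^(pH − pKa) = 10^(7.49 − 7.41) = 10^0.08 = 1.202.
Fraction as HOCl = 1 / (1 + 1.202) = 0.4541.
HOCl = 0.4541 × 7.24 ppm = 3.288 ppm.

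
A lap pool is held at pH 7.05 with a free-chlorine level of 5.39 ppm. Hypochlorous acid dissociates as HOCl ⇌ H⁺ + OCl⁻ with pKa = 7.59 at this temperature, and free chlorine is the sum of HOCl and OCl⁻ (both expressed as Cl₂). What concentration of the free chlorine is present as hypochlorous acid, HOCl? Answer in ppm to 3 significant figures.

4.18 ppm

[OCl⁻]/[HOCl] = 10^(pH − pKa) = 10^(7.05 − 7.59) = 10^-0.54 = 0.2884.
Fraction as HOCl = 1 / (1 + 0.2884) = 0.7762.
HOCl = 0.7762 × 5.39 ppm = 4.183 ppm.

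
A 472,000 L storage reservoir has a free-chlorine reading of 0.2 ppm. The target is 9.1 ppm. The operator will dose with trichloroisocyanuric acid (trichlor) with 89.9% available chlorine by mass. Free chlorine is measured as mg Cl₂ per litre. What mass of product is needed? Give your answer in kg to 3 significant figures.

4.67 kg

Chlorine deficit: 9.1 − 0.2 = 8.9 ppm = 8.9 mg/L as Cl₂.
Cl₂ equivalent needed: 8.9 mg/L × 472,000 L = 4,201,000 mg = 4201 g.
Product at 89.9% available chlorine: 4201 / 0.899 = 4673 g.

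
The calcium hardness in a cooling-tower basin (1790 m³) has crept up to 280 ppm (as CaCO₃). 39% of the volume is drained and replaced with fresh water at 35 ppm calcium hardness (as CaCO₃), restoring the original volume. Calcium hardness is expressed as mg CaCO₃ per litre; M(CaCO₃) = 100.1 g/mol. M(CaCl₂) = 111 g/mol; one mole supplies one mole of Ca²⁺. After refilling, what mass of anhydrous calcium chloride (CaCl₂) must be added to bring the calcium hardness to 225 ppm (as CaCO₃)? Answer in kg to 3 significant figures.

Volume: 1790 m³ = 1,790,000 L.
After draining 39% and refilling: 280 × 0.61 + 35 × 0.39 = 184.45 ppm.
Deficit to target: 225 − 184.45 = 40.55 mg/L.
As CaCO₃: 40.55 mg/L × 1,790,000 L = 72,580 g; ÷ 100.1 = 725.1 mol Ca²⁺.
Mass: 725.1 × 111 = 80,490 g.

80.5 kg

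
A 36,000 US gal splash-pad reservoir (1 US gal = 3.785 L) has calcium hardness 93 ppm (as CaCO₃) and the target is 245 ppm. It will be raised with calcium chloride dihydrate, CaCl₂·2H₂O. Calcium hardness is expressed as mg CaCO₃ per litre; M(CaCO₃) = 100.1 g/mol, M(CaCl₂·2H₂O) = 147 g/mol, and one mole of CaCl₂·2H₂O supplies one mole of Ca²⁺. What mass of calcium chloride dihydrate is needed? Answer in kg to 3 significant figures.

30.4 kg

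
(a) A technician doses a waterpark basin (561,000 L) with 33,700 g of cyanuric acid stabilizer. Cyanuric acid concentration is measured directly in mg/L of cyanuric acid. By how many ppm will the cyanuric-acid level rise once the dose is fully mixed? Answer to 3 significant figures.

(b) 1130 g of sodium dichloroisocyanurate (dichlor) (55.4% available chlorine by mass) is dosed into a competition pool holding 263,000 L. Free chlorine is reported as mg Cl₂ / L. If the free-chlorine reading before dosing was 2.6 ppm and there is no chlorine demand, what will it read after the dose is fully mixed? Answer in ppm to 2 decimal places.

(a) 60.1 ppm; (b) 4.98 ppm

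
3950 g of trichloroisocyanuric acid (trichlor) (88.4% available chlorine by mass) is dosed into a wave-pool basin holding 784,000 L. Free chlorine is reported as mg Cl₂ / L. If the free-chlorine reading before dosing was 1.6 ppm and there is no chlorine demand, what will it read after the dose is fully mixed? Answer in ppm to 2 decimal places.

Available chlorine delivered: 3950 g × 0.884 = 3492 g as Cl₂.
Concentration rise: 3492 g / 784,000 L = 4.454 mg/L = 4.45 ppm.
Final FC: 1.6 + 4.45 = 6.05 ppm.

6.05 ppm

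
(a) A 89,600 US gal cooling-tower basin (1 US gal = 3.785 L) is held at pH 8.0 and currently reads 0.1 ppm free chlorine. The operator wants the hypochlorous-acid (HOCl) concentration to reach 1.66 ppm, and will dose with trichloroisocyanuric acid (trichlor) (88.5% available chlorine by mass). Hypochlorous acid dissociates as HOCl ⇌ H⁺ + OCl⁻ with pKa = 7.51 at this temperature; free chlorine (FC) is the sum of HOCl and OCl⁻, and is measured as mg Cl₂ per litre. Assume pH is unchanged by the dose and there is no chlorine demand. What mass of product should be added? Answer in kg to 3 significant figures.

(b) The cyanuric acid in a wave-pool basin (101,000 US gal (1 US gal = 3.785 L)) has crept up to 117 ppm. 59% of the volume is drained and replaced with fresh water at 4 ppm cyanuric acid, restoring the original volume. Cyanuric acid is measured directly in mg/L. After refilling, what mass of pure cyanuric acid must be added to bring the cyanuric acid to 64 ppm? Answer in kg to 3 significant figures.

(a) 2.56 kg; (b) 5.23 kg

(a) Volume: 89,600 US gal × 3.785 L/gal = 339,136 L.
(a) [OCl⁻]/[HOCl] = 10^(pH − pKa) = 10^(8.0 − 7.51) = 3.09; fraction as HOCl = 1/(1 + 3.09) = 0.2445.
(a) Free chlorine required for 1.66 ppm HOCl: 1.66 / 0.2445 = 6.79 ppm.
(a) FC to add: 6.79 − 0.1 = 6.69 mg/L as Cl₂.
(a) Cl₂ equivalent: 6.69 mg/L × 339,136 L = 2269 g.
(a) Product at 88.5% available Cl: 2269 / 0.885 = 2564 g.

(b) Volume: 101,000 US gal × 3.785 L/gal = 382,285 L.
(b) After draining 59% and refilling: 117 × 0.41 + 4 × 0.59 = 50.33 ppm.
(b) Deficit to target: 64 − 50.33 = 13.67 mg/L.
(b) Mass: 13.67 mg/L × 382,285 L = 5226 g cyanuric acid.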